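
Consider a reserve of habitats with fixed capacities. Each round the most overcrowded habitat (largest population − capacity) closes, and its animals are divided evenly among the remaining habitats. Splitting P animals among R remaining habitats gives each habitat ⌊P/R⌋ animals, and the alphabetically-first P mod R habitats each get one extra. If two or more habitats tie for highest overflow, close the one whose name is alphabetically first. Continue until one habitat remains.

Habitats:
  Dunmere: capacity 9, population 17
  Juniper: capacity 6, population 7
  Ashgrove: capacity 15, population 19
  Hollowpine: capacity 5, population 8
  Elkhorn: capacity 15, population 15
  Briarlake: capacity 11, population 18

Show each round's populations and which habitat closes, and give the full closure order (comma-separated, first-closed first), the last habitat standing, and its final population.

Round 1: Ashgrove=19 Briarlake=18 Dunmere=17 Elkhorn=15 Hollowpine=8 Juniper=7 → close Dunmere (overflow 8)
  17÷5 = 3 each, +1 to first 2
Round 2: Ashgrove=23 Briarlake=22 Elkhorn=18 Hollowpine=11 Juniper=10 → close Briarlake (overflow 11)
  22÷4 = 5 each, +1 to first 2
Round 3: Ashgrove=29 Elkhorn=24 Hollowpine=16 Juniper=15 → close Ashgrove (overflow 14)
  29÷3 = 9 each, +1 to first 2
Round 4: Elkhorn=34 Hollowpine=26 Juniper=24 → close Hollowpine (overflow 21)
  26÷2 = 13 each, +1 to first 0
Round 5: Elkhorn=47 Juniper=37 → close Elkhorn (overflow 32)
  47÷1 = 47 each, +1 to first 0

Closure order: Dunmere, Briarlake, Ashgrove, Hollowpine, Elkhorn
Last habitat: Juniper with 84 animals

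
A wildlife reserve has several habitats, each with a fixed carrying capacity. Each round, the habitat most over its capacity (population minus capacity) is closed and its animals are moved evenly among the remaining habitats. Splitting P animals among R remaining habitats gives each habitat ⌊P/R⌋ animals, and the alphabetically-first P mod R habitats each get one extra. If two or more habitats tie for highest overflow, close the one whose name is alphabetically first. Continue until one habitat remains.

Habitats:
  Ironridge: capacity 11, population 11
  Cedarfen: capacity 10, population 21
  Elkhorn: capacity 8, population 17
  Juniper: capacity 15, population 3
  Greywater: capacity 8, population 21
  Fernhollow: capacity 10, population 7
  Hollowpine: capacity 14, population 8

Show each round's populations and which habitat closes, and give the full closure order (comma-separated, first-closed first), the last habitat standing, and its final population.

Round 1: Cedarfen=21 Elkhorn=17 Fernhollow=7 Greywater=21 Hollowpine=8 Ironridge=11 Juniper=3 → close Greywater (overflow 13)
  21÷6 = 3 each, +1 to first 3
Round 2: Cedarfen=25 Elkhorn=21 Fernhollow=11 Hollowpine=11 Ironridge=14 Juniper=6 → close Cedarfen (overflow 15)
  25÷5 = 5 each, +1 to first 0
Round 3: Elkhorn=26 Fernhollow=16 Hollowpine=16 Ironridge=19 Juniper=11 → close Elkhorn (overflow 18)
  26÷4 = 6 each, +1 to first 2
Round 4: Fernhollow=23 Hollowpine=23 Ironridge=25 Juniper=17 → close Ironridge (overflow 14)
  25÷3 = 8 each, +1 to first 1
Round 5: Fernhollow=32 Hollowpine=31 Juniper=25 → close Fernhollow (overflow 22)
  32÷2 = 16 each, +1 to first 0
Round 6: Hollowpine=47 Juniper=41 → close Hollowpine (overflow 33)
  47÷1 = 47 each, +1 to first 0

Closure order: Greywater, Cedarfen, Elkhorn, Ironridge, Fernhollow, Hollowpine
Last habitat: Juniper with 88 animals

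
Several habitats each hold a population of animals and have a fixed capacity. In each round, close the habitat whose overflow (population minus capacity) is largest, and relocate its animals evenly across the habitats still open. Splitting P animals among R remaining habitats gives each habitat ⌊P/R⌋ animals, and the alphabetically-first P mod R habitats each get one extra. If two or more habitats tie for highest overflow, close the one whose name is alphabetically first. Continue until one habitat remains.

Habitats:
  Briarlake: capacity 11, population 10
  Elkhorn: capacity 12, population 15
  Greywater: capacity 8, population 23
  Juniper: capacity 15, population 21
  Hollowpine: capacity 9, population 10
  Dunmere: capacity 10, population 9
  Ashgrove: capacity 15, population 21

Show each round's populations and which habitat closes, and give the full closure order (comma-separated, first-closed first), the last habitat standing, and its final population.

Closure order: Greywater, Ashgrove, Juniper, Elkhorn, Briarlake, Hollowpine
Last habitat: Dunmere with 109 animals

Round 1: Ashgrove=21 Briarlake=10 Dunmere=9 Elkhorn=15 Greywater=23 Hollowpine=10 Juniper=21 → close Greywater (overflow 15)
  23÷6 = 3 each, +1 to first 5
Round 2: Ashgrove=25 Briarlake=14 Dunmere=13 Elkhorn=19 Hollowpine=14 Juniper=24 → close Ashgrove (overflow 10)
  25÷5 = 5 each, +1 to first 0
Round 3: Briarlake=19 Dunmere=18 Elkhorn=24 Hollowpine=19 Juniper=29 → close Juniper (overflow 14)
  29÷4 = 7 each, +1 to first 1
Round 4: Briarlake=27 Dunmere=25 Elkhorn=31 Hollowpine=26 → close Elkhorn (overflow 19)
  31÷3 = 10 each, +1 to first 1
Round 5: Briarlake=38 Dunmere=35 Hollowpine=36 → close Briarlake (overflow 27)
  38÷2 = 19 each, +1 to first 0
Round 6: Dunmere=54 Hollowpine=55 → close Hollowpine (overflow 46)
  55÷1 = 55 each, +1 to first 0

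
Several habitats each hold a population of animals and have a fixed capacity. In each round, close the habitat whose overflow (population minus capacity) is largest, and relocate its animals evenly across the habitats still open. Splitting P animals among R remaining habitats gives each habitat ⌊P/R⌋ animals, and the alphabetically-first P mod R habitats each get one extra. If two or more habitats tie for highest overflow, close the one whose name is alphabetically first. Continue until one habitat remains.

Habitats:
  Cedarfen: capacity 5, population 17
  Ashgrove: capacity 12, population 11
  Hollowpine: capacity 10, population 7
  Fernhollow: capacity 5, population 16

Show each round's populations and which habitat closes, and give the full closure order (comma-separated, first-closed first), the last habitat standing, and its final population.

Round 1: Ashgrove=11 Cedarfen=17 Fernhollow=16 Hollowpine=7 → close Cedarfen (overflow 12)
  17÷3 = 5 each, +1 to first 2
Round 2: Ashgrove=17 Fernhollow=22 Hollowpine=12 → close Fernhollow (overflow 17)
  22÷2 = 11 each, +1 to first 0
Round 3: Ashgrove=28 Hollowpine=23 → close Ashgrove (overflow 16)
  28÷1 = 28 each, +1 to first 0

Closure order: Cedarfen, Fernhollow, Ashgrove
Last habitat: Hollowpine with 51 animals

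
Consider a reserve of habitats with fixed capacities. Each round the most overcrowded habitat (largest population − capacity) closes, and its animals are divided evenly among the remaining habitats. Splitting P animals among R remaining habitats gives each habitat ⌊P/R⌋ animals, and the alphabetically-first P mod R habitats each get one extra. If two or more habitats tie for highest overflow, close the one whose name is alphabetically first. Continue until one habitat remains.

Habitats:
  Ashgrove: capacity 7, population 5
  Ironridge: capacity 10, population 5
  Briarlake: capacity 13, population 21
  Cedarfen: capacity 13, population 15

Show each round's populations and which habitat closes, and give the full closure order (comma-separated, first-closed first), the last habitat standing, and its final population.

Round 1: Ashgrove=5 Briarlake=21 Cedarfen=15 Ironridge=5 → close Briarlake (overflow 8)
  21÷3 = 7 each, +1 to first 0
Round 2: Ashgrove=12 Cedarfen=22 Ironridge=12 → close Cedarfen (overflow 9)
  22÷2 = 11 each, +1 to first 0
Round 3: Ashgrove=23 Ironridge=23 → close Ashgrove (overflow 16)
  23÷1 = 23 each, +1 to first 0

Closure order: Briarlake, Cedarfen, Ashgrove
Last habitat: Ironridge with 46 animals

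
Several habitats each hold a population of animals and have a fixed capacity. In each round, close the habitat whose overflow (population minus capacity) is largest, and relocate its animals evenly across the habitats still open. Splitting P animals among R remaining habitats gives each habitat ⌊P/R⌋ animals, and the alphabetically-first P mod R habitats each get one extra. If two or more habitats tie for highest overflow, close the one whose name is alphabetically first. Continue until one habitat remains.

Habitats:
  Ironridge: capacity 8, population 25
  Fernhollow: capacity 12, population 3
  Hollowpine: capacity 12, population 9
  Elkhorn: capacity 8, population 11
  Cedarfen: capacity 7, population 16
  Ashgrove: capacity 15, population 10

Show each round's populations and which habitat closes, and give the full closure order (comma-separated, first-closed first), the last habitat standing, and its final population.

Closure order: Ironridge, Cedarfen, Elkhorn, Hollowpine, Ashgrove
Last habitat: Fernhollow with 74 animals

Round 1: Ashgrove=10 Cedarfen=16 Elkhorn=11 Fernhollow=3 Hollowpine=9 Ironridge=25 → close Ironridge (overflow 17)
  25÷5 = 5 each, +1 to first 0
Round 2: Ashgrove=15 Cedarfen=21 Elkhorn=16 Fernhollow=8 Hollowpine=14 → close Cedarfen (overflow 14)
  21÷4 = 5 each, +1 to first 1
Round 3: Ashgrove=21 Elkhorn=21 Fernhollow=13 Hollowpine=19 → close Elkhorn (overflow 13)
  21÷3 = 7 each, +1 to first 0
Round 4: Ashgrove=28 Fernhollow=20 Hollowpine=26 → close Hollowpine (overflow 14)
  26÷2 = 13 each, +1 to first 0
Round 5: Ashgrove=41 Fernhollow=33 → close Ashgrove (overflow 26)
  41÷1 = 41 each, +1 to first 0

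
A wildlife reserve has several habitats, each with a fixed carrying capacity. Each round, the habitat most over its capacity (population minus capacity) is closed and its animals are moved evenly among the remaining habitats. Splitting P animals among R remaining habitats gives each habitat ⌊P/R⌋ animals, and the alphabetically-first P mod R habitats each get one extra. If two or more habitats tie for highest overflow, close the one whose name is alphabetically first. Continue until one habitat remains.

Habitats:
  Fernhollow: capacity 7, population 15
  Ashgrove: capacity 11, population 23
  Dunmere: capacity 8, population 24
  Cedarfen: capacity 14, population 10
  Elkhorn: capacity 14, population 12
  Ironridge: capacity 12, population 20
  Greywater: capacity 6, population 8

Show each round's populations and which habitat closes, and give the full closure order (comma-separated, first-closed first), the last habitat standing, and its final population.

Round 1: Ashgrove=23 Cedarfen=10 Dunmere=24 Elkhorn=12 Fernhollow=15 Greywater=8 Ironridge=20 → close Dunmere (overflow 16)
  24÷6 = 4 each, +1 to first 0
Round 2: Ashgrove=27 Cedarfen=14 Elkhorn=16 Fernhollow=19 Greywater=12 Ironridge=24 → close Ashgrove (overflow 16)
  27÷5 = 5 each, +1 to first 2
Round 3: Cedarfen=20 Elkhorn=22 Fernhollow=24 Greywater=17 Ironridge=29 → close Fernhollow (overflow 17)
  24÷4 = 6 each, +1 to first 0
Round 4: Cedarfen=26 Elkhorn=28 Greywater=23 Ironridge=35 → close Ironridge (overflow 23)
  35÷3 = 11 each, +1 to first 2
Round 5: Cedarfen=38 Elkhorn=40 Greywater=34 → close Greywater (overflow 28)
  34÷2 = 17 each, +1 to first 0
Round 6: Cedarfen=55 Elkhorn=57 → close Elkhorn (overflow 43)
  57÷1 = 57 each, +1 to first 0

Closure order: Dunmere, Ashgrove, Fernhollow, Ironridge, Greywater, Elkhorn
Last habitat: Cedarfen with 112 animals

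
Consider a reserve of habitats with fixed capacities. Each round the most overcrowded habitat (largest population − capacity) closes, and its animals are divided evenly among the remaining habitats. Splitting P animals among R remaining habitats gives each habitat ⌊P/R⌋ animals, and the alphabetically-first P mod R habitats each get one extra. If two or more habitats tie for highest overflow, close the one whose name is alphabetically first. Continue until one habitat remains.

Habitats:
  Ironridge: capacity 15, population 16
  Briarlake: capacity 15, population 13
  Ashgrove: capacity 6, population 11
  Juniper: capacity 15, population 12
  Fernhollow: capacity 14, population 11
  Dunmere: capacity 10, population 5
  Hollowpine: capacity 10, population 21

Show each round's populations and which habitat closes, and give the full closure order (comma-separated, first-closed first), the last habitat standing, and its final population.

Closure order: Hollowpine, Ashgrove, Ironridge, Briarlake, Dunmere, Fernhollow
Last habitat: Juniper with 89 animals

Round 1: Ashgrove=11 Briarlake=13 Dunmere=5 Fernhollow=11 Hollowpine=21 Ironridge=16 Juniper=12 → close Hollowpine (overflow 11)
  21÷6 = 3 each, +1 to first 3
Round 2: Ashgrove=15 Briarlake=17 Dunmere=9 Fernhollow=14 Ironridge=19 Juniper=15 → close Ashgrove (overflow 9)
  15÷5 = 3 each, +1 to first 0
Round 3: Briarlake=20 Dunmere=12 Fernhollow=17 Ironridge=22 Juniper=18 → close Ironridge (overflow 7)
  22÷4 = 5 each, +1 to first 2
Round 4: Briarlake=26 Dunmere=18 Fernhollow=22 Juniper=23 → close Briarlake (overflow 11)
  26÷3 = 8 each, +1 to first 2
Round 5: Dunmere=27 Fernhollow=31 Juniper=31 → close Dunmere (overflow 17)
  27÷2 = 13 each, +1 to first 1
Round 6: Fernhollow=45 Juniper=44 → close Fernhollow (overflow 31)
  45÷1 = 45 each, +1 to first 0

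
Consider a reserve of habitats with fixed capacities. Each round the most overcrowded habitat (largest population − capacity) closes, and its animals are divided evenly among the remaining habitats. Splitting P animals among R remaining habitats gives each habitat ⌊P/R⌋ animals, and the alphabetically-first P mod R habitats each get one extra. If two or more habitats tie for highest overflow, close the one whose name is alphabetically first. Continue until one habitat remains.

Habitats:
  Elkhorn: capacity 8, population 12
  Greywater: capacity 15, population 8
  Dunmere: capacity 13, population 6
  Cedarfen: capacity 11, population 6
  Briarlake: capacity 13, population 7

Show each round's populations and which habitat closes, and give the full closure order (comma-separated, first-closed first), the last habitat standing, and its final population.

Round 1: Briarlake=7 Cedarfen=6 Dunmere=6 Elkhorn=12 Greywater=8 → close Elkhorn (overflow 4)
  12÷4 = 3 each, +1 to first 0
Round 2: Briarlake=10 Cedarfen=9 Dunmere=9 Greywater=11 → close Cedarfen (overflow -2)
  9÷3 = 3 each, +1 to first 0
Round 3: Briarlake=13 Dunmere=12 Greywater=14 → close Briarlake (overflow 0)
  13÷2 = 6 each, +1 to first 1
Round 4: Dunmere=19 Greywater=20 → close Dunmere (overflow 6)
  19÷1 = 19 each, +1 to first 0

Closure order: Elkhorn, Cedarfen, Briarlake, Dunmere
Last habitat: Greywater with 39 animals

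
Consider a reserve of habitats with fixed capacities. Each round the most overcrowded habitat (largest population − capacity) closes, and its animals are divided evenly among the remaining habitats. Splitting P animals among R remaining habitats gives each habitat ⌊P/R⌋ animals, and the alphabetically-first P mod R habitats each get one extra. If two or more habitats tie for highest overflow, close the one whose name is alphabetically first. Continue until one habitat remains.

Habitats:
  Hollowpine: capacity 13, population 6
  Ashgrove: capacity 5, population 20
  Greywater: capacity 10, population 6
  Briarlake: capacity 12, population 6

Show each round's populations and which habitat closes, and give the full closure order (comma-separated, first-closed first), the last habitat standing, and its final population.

Round 1: Ashgrove=20 Briarlake=6 Greywater=6 Hollowpine=6 → close Ashgrove (overflow 15)
  20÷3 = 6 each, +1 to first 2
Round 2: Briarlake=13 Greywater=13 Hollowpine=12 → close Greywater (overflow 3)
  13÷2 = 6 each, +1 to first 1
Round 3: Briarlake=20 Hollowpine=18 → close Briarlake (overflow 8)
  20÷1 = 20 each, +1 to first 0

Closure order: Ashgrove, Greywater, Briarlake
Last habitat: Hollowpine with 38 animals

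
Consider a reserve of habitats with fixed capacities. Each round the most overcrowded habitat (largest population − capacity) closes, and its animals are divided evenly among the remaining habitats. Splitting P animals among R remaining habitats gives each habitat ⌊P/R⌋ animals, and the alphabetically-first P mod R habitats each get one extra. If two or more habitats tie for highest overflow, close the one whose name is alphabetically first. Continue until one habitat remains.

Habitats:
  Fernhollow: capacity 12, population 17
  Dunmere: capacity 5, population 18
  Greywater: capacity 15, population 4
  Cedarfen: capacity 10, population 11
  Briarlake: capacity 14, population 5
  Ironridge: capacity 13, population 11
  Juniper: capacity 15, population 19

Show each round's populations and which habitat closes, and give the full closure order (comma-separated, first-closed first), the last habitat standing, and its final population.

Closure order: Dunmere, Fernhollow, Juniper, Cedarfen, Ironridge, Briarlake
Last habitat: Greywater with 85 animals

Round 1: Briarlake=5 Cedarfen=11 Dunmere=18 Fernhollow=17 Greywater=4 Ironridge=11 Juniper=19 → close Dunmere (overflow 13)
  18÷6 = 3 each, +1 to first 0
Round 2: Briarlake=8 Cedarfen=14 Fernhollow=20 Greywater=7 Ironridge=14 Juniper=22 → close Fernhollow (overflow 8)
  20÷5 = 4 each, +1 to first 0
Round 3: Briarlake=12 Cedarfen=18 Greywater=11 Ironridge=18 Juniper=26 → close Juniper (overflow 11)
  26÷4 = 6 each, +1 to first 2
Round 4: Briarlake=19 Cedarfen=25 Greywater=17 Ironridge=24 → close Cedarfen (overflow 15)
  25÷3 = 8 each, +1 to first 1
Round 5: Briarlake=28 Greywater=25 Ironridge=32 → close Ironridge (overflow 19)
  32÷2 = 16 each, +1 to first 0
Round 6: Briarlake=44 Greywater=41 → close Briarlake (overflow 30)
  44÷1 = 44 each, +1 to first 0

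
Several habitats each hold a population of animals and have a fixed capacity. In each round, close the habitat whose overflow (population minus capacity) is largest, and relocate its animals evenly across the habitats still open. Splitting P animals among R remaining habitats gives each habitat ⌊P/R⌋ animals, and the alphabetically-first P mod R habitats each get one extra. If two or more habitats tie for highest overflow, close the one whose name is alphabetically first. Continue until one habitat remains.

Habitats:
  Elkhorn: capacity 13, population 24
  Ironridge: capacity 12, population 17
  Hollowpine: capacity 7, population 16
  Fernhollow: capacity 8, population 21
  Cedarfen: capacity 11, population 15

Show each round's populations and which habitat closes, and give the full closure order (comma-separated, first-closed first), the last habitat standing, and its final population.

Closure order: Fernhollow, Elkhorn, Hollowpine, Cedarfen
Last habitat: Ironridge with 93 animals

Round 1: Cedarfen=15 Elkhorn=24 Fernhollow=21 Hollowpine=16 Ironridge=17 → close Fernhollow (overflow 13)
  21÷4 = 5 each, +1 to first 1
Round 2: Cedarfen=21 Elkhorn=29 Hollowpine=21 Ironridge=22 → close Elkhorn (overflow 16)
  29÷3 = 9 each, +1 to first 2
Round 3: Cedarfen=31 Hollowpine=31 Ironridge=31 → close Hollowpine (overflow 24)
  31÷2 = 15 each, +1 to first 1
Round 4: Cedarfen=47 Ironridge=46 → close Cedarfen (overflow 36)
  47÷1 = 47 each, +1 to first 0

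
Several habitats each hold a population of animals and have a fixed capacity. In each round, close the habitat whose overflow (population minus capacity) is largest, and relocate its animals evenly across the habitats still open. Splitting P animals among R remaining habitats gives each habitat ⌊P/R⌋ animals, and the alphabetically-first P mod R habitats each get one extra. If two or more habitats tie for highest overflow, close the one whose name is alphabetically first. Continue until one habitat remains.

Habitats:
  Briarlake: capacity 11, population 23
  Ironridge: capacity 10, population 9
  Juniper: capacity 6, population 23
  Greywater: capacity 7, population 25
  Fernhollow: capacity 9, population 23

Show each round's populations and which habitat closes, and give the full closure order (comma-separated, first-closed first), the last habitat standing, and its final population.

Closure order: Greywater, Juniper, Fernhollow, Briarlake
Last habitat: Ironridge with 103 animals

Round 1: Briarlake=23 Fernhollow=23 Greywater=25 Ironridge=9 Juniper=23 → close Greywater (overflow 18)
  25÷4 = 6 each, +1 to first 1
Round 2: Briarlake=30 Fernhollow=29 Ironridge=15 Juniper=29 → close Juniper (overflow 23)
  29÷3 = 9 each, +1 to first 2
Round 3: Briarlake=40 Fernhollow=39 Ironridge=24 → close Fernhollow (overflow 30)
  39÷2 = 19 each, +1 to first 1
Round 4: Briarlake=60 Ironridge=43 → close Briarlake (overflow 49)
  60÷1 = 60 each, +1 to first 0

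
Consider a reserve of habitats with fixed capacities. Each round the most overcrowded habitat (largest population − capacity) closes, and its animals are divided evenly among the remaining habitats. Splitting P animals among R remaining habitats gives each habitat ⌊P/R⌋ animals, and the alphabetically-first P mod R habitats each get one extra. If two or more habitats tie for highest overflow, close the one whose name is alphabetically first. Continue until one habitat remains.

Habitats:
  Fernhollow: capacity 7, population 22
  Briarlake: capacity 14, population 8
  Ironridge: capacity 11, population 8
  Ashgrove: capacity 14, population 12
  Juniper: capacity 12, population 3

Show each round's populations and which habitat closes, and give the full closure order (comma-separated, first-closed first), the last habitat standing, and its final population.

Round 1: Ashgrove=12 Briarlake=8 Fernhollow=22 Ironridge=8 Juniper=3 → close Fernhollow (overflow 15)
  22÷4 = 5 each, +1 to first 2
Round 2: Ashgrove=18 Briarlake=14 Ironridge=13 Juniper=8 → close Ashgrove (overflow 4)
  18÷3 = 6 each, +1 to first 0
Round 3: Briarlake=20 Ironridge=19 Juniper=14 → close Ironridge (overflow 8)
  19÷2 = 9 each, +1 to first 1
Round 4: Briarlake=30 Juniper=23 → close Briarlake (overflow 16)
  30÷1 = 30 each, +1 to first 0

Closure order: Fernhollow, Ashgrove, Ironridge, Briarlake
Last habitat: Juniper with 53 animals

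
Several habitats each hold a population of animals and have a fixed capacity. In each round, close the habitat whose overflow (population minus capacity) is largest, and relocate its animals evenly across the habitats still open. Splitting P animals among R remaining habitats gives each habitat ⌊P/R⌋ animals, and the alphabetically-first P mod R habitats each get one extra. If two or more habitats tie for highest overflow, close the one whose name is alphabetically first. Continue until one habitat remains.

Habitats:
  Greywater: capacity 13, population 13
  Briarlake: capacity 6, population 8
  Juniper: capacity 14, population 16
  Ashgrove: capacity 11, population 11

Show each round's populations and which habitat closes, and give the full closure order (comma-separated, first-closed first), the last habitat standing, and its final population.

Round 1: Ashgrove=11 Briarlake=8 Greywater=13 Juniper=16 → close Briarlake (overflow 2)
  8÷3 = 2 each, +1 to first 2
Round 2: Ashgrove=14 Greywater=16 Juniper=18 → close Juniper (overflow 4)
  18÷2 = 9 each, +1 to first 0
Round 3: Ashgrove=23 Greywater=25 → close Ashgrove (overflow 12)
  23÷1 = 23 each, +1 to first 0

Closure order: Briarlake, Juniper, Ashgrove
Last habitat: Greywater with 48 animals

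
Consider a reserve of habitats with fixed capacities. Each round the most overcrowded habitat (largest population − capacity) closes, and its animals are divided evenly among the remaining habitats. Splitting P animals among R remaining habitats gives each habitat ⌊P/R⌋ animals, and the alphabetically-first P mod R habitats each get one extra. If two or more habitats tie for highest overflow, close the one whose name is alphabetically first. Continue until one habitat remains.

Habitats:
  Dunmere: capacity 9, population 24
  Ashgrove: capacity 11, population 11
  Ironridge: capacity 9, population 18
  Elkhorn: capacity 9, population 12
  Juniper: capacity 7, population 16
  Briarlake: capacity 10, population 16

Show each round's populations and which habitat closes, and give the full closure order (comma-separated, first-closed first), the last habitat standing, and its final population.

Closure order: Dunmere, Ironridge, Juniper, Briarlake, Elkhorn
Last habitat: Ashgrove with 97 animals

Round 1: Ashgrove=11 Briarlake=16 Dunmere=24 Elkhorn=12 Ironridge=18 Juniper=16 → close Dunmere (overflow 15)
  24÷5 = 4 each, +1 to first 4
Round 2: Ashgrove=16 Briarlake=21 Elkhorn=17 Ironridge=23 Juniper=20 → close Ironridge (overflow 14)
  23÷4 = 5 each, +1 to first 3
Round 3: Ashgrove=22 Briarlake=27 Elkhorn=23 Juniper=25 → close Juniper (overflow 18)
  25÷3 = 8 each, +1 to first 1
Round 4: Ashgrove=31 Briarlake=35 Elkhorn=31 → close Briarlake (overflow 25)
  35÷2 = 17 each, +1 to first 1
Round 5: Ashgrove=49 Elkhorn=48 → close Elkhorn (overflow 39)
  48÷1 = 48 each, +1 to first 0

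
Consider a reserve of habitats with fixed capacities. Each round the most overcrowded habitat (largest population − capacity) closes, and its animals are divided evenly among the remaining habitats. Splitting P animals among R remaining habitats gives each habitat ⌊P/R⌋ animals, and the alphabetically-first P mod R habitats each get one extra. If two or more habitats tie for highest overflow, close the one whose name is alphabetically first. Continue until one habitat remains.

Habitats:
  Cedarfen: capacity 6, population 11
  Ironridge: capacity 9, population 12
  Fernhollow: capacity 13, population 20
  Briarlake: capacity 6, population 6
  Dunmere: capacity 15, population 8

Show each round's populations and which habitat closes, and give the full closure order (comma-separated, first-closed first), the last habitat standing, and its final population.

Round 1: Briarlake=6 Cedarfen=11 Dunmere=8 Fernhollow=20 Ironridge=12 → close Fernhollow (overflow 7)
  20÷4 = 5 each, +1 to first 0
Round 2: Briarlake=11 Cedarfen=16 Dunmere=13 Ironridge=17 → close Cedarfen (overflow 10)
  16÷3 = 5 each, +1 to first 1
Round 3: Briarlake=17 Dunmere=18 Ironridge=22 → close Ironridge (overflow 13)
  22÷2 = 11 each, +1 to first 0
Round 4: Briarlake=28 Dunmere=29 → close Briarlake (overflow 22)
  28÷1 = 28 each, +1 to first 0

Closure order: Fernhollow, Cedarfen, Ironridge, Briarlake
Last habitat: Dunmere with 57 animals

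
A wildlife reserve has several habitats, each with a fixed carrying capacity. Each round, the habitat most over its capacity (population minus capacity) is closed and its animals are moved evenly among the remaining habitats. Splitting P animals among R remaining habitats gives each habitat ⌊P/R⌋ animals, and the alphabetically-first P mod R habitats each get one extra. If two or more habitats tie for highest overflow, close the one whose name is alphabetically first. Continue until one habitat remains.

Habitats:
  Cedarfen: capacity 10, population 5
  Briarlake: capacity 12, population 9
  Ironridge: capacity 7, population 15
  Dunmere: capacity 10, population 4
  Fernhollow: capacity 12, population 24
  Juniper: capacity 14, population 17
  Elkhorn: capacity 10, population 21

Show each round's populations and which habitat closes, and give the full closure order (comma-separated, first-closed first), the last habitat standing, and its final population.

Closure order: Fernhollow, Elkhorn, Ironridge, Juniper, Briarlake, Cedarfen
Last habitat: Dunmere with 95 animals

Round 1: Briarlake=9 Cedarfen=5 Dunmere=4 Elkhorn=21 Fernhollow=24 Ironridge=15 Juniper=17 → close Fernhollow (overflow 12)
  24÷6 = 4 each, +1 to first 0
Round 2: Briarlake=13 Cedarfen=9 Dunmere=8 Elkhorn=25 Ironridge=19 Juniper=21 → close Elkhorn (overflow 15)
  25÷5 = 5 each, +1 to first 0
Round 3: Briarlake=18 Cedarfen=14 Dunmere=13 Ironridge=24 Juniper=26 → close Ironridge (overflow 17)
  24÷4 = 6 each, +1 to first 0
Round 4: Briarlake=24 Cedarfen=20 Dunmere=19 Juniper=32 → close Juniper (overflow 18)
  32÷3 = 10 each, +1 to first 2
Round 5: Briarlake=35 Cedarfen=31 Dunmere=29 → close Briarlake (overflow 23)
  35÷2 = 17 each, +1 to first 1
Round 6: Cedarfen=49 Dunmere=46 → close Cedarfen (overflow 39)
  49÷1 = 49 each, +1 to first 0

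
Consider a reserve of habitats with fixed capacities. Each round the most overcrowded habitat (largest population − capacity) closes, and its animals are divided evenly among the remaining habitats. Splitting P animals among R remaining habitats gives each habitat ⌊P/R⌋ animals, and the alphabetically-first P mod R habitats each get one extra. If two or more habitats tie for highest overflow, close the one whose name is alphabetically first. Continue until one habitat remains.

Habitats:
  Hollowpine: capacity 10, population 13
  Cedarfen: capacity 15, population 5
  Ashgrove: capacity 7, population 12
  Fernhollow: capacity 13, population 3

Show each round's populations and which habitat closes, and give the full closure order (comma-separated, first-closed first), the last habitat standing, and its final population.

Closure order: Ashgrove, Hollowpine, Cedarfen
Last habitat: Fernhollow with 33 animals

Round 1: Ashgrove=12 Cedarfen=5 Fernhollow=3 Hollowpine=13 → close Ashgrove (overflow 5)
  12÷3 = 4 each, +1 to first 0
Round 2: Cedarfen=9 Fernhollow=7 Hollowpine=17 → close Hollowpine (overflow 7)
  17÷2 = 8 each, +1 to first 1
Round 3: Cedarfen=18 Fernhollow=15 → close Cedarfen (overflow 3)
  18÷1 = 18 each, +1 to first 0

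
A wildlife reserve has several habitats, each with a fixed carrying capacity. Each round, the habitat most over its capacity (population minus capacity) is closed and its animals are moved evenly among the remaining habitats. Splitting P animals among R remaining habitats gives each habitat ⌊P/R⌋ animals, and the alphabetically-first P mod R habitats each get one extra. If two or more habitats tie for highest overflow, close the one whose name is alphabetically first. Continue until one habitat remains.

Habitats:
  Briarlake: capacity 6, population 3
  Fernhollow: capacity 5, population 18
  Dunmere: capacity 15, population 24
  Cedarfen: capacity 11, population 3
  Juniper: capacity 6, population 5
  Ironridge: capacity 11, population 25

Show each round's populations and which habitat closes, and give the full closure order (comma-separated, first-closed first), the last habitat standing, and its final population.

Closure order: Ironridge, Fernhollow, Dunmere, Briarlake, Juniper
Last habitat: Cedarfen with 78 animals

Round 1: Briarlake=3 Cedarfen=3 Dunmere=24 Fernhollow=18 Ironridge=25 Juniper=5 → close Ironridge (overflow 14)
  25÷5 = 5 each, +1 to first 0
Round 2: Briarlake=8 Cedarfen=8 Dunmere=29 Fernhollow=23 Juniper=10 → close Fernhollow (overflow 18)
  23÷4 = 5 each, +1 to first 3
Round 3: Briarlake=14 Cedarfen=14 Dunmere=35 Juniper=15 → close Dunmere (overflow 20)
  35÷3 = 11 each, +1 to first 2
Round 4: Briarlake=26 Cedarfen=26 Juniper=26 → close Briarlake (overflow 20)
  26÷2 = 13 each, +1 to first 0
Round 5: Cedarfen=39 Juniper=39 → close Juniper (overflow 33)
  39÷1 = 39 each, +1 to first 0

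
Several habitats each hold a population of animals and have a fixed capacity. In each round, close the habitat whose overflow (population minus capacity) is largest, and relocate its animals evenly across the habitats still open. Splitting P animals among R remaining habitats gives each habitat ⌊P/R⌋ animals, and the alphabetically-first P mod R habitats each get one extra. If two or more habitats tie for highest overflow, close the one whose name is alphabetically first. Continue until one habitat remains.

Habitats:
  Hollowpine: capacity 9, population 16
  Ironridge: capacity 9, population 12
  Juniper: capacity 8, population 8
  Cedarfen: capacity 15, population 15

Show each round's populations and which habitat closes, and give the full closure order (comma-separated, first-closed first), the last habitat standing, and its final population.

Round 1: Cedarfen=15 Hollowpine=16 Ironridge=12 Juniper=8 → close Hollowpine (overflow 7)
  16÷3 = 5 each, +1 to first 1
Round 2: Cedarfen=21 Ironridge=17 Juniper=13 → close Ironridge (overflow 8)
  17÷2 = 8 each, +1 to first 1
Round 3: Cedarfen=30 Juniper=21 → close Cedarfen (overflow 15)
  30÷1 = 30 each, +1 to first 0

Closure order: Hollowpine, Ironridge, Cedarfen
Last habitat: Juniper with 51 animals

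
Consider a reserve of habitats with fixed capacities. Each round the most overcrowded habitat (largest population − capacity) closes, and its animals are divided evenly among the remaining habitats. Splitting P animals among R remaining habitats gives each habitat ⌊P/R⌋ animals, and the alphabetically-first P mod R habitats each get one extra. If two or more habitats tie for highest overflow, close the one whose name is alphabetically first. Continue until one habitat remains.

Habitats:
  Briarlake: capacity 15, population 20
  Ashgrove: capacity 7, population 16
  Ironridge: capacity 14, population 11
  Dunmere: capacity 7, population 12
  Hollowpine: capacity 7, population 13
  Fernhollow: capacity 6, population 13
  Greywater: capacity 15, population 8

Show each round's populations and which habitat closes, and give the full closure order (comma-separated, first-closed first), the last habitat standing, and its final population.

Closure order: Ashgrove, Fernhollow, Briarlake, Dunmere, Hollowpine, Greywater
Last habitat: Ironridge with 93 animals

Round 1: Ashgrove=16 Briarlake=20 Dunmere=12 Fernhollow=13 Greywater=8 Hollowpine=13 Ironridge=11 → close Ashgrove (overflow 9)
  16÷6 = 2 each, +1 to first 4
Round 2: Briarlake=23 Dunmere=15 Fernhollow=16 Greywater=11 Hollowpine=15 Ironridge=13 → close Fernhollow (overflow 10)
  16÷5 = 3 each, +1 to first 1
Round 3: Briarlake=27 Dunmere=18 Greywater=14 Hollowpine=18 Ironridge=16 → close Briarlake (overflow 12)
  27÷4 = 6 each, +1 to first 3
Round 4: Dunmere=25 Greywater=21 Hollowpine=25 Ironridge=22 → close Dunmere (overflow 18)
  25÷3 = 8 each, +1 to first 1
Round 5: Greywater=30 Hollowpine=33 Ironridge=30 → close Hollowpine (overflow 26)
  33÷2 = 16 each, +1 to first 1
Round 6: Greywater=47 Ironridge=46 → close Greywater (overflow 32)
  47÷1 = 47 each, +1 to first 0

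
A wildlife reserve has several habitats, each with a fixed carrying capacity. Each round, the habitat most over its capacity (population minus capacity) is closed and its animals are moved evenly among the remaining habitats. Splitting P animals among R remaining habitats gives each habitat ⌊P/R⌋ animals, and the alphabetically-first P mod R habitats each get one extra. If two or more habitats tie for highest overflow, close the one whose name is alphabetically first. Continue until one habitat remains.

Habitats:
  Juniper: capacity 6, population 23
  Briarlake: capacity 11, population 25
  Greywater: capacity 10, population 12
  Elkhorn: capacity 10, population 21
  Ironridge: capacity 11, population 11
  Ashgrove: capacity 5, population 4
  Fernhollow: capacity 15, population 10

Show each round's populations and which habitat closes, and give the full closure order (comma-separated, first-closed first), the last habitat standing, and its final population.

Closure order: Juniper, Briarlake, Elkhorn, Greywater, Ashgrove, Ironridge
Last habitat: Fernhollow with 106 animals

Round 1: Ashgrove=4 Briarlake=25 Elkhorn=21 Fernhollow=10 Greywater=12 Ironridge=11 Juniper=23 → close Juniper (overflow 17)
  23÷6 = 3 each, +1 to first 5
Round 2: Ashgrove=8 Briarlake=29 Elkhorn=25 Fernhollow=14 Greywater=16 Ironridge=14 → close Briarlake (overflow 18)
  29÷5 = 5 each, +1 to first 4
Round 3: Ashgrove=14 Elkhorn=31 Fernhollow=20 Greywater=22 Ironridge=19 → close Elkhorn (overflow 21)
  31÷4 = 7 each, +1 to first 3
Round 4: Ashgrove=22 Fernhollow=28 Greywater=30 Ironridge=26 → close Greywater (overflow 20)
  30÷3 = 10 each, +1 to first 0
Round 5: Ashgrove=32 Fernhollow=38 Ironridge=36 → close Ashgrove (overflow 27)
  32÷2 = 16 each, +1 to first 0
Round 6: Fernhollow=54 Ironridge=52 → close Ironridge (overflow 41)
  52÷1 = 52 each, +1 to first 0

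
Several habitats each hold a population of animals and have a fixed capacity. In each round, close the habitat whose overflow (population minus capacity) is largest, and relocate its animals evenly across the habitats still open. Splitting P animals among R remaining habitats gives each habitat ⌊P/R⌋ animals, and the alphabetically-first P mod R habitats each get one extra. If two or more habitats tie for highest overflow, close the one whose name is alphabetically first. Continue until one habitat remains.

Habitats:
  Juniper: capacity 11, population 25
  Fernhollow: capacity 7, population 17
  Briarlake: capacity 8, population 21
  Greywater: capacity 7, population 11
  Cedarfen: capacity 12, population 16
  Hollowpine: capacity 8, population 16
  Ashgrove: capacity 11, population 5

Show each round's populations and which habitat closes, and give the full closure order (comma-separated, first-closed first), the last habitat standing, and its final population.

Closure order: Juniper, Briarlake, Fernhollow, Hollowpine, Cedarfen, Greywater
Last habitat: Ashgrove with 111 animals

Round 1: Ashgrove=5 Briarlake=21 Cedarfen=16 Fernhollow=17 Greywater=11 Hollowpine=16 Juniper=25 → close Juniper (overflow 14)
  25÷6 = 4 each, +1 to first 1
Round 2: Ashgrove=10 Briarlake=25 Cedarfen=20 Fernhollow=21 Greywater=15 Hollowpine=20 → close Briarlake (overflow 17)
  25÷5 = 5 each, +1 to first 0
Round 3: Ashgrove=15 Cedarfen=25 Fernhollow=26 Greywater=20 Hollowpine=25 → close Fernhollow (overflow 19)
  26÷4 = 6 each, +1 to first 2
Round 4: Ashgrove=22 Cedarfen=32 Greywater=26 Hollowpine=31 → close Hollowpine (overflow 23)
  31÷3 = 10 each, +1 to first 1
Round 5: Ashgrove=33 Cedarfen=42 Greywater=36 → close Cedarfen (overflow 30)
  42÷2 = 21 each, +1 to first 0
Round 6: Ashgrove=54 Greywater=57 → close Greywater (overflow 50)
  57÷1 = 57 each, +1 to first 0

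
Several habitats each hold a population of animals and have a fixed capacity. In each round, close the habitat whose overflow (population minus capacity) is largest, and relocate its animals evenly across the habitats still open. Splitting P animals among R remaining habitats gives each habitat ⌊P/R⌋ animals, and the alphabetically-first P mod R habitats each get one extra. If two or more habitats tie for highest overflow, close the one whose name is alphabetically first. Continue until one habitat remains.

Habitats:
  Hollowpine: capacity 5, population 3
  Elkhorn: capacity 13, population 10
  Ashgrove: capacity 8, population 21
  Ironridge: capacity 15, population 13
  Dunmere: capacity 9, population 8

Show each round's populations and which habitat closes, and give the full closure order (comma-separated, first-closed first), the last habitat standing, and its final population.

Round 1: Ashgrove=21 Dunmere=8 Elkhorn=10 Hollowpine=3 Ironridge=13 → close Ashgrove (overflow 13)
  21÷4 = 5 each, +1 to first 1
Round 2: Dunmere=14 Elkhorn=15 Hollowpine=8 Ironridge=18 → close Dunmere (overflow 5)
  14÷3 = 4 each, +1 to first 2
Round 3: Elkhorn=20 Hollowpine=13 Ironridge=22 → close Hollowpine (overflow 8)
  13÷2 = 6 each, +1 to first 1
Round 4: Elkhorn=27 Ironridge=28 → close Elkhorn (overflow 14)
  27÷1 = 27 each, +1 to first 0

Closure order: Ashgrove, Dunmere, Hollowpine, Elkhorn
Last habitat: Ironridge with 55 animals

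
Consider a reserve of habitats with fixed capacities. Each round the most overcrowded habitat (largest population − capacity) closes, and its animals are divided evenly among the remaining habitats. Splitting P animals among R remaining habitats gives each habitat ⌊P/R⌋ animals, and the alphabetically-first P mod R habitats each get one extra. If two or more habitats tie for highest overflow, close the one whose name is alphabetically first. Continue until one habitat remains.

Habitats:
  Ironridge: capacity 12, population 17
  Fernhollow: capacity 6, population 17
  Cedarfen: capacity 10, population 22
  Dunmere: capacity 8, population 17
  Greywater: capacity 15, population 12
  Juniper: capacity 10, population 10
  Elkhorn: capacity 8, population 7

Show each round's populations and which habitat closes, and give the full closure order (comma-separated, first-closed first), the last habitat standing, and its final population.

Round 1: Cedarfen=22 Dunmere=17 Elkhorn=7 Fernhollow=17 Greywater=12 Ironridge=17 Juniper=10 → close Cedarfen (overflow 12)
  22÷6 = 3 each, +1 to first 4
Round 2: Dunmere=21 Elkhorn=11 Fernhollow=21 Greywater=16 Ironridge=20 Juniper=13 → close Fernhollow (overflow 15)
  21÷5 = 4 each, +1 to first 1
Round 3: Dunmere=26 Elkhorn=15 Greywater=20 Ironridge=24 Juniper=17 → close Dunmere (overflow 18)
  26÷4 = 6 each, +1 to first 2
Round 4: Elkhorn=22 Greywater=27 Ironridge=30 Juniper=23 → close Ironridge (overflow 18)
  30÷3 = 10 each, +1 to first 0
Round 5: Elkhorn=32 Greywater=37 Juniper=33 → close Elkhorn (overflow 24)
  32÷2 = 16 each, +1 to first 0
Round 6: Greywater=53 Juniper=49 → close Juniper (overflow 39)
  49÷1 = 49 each, +1 to first 0

Closure order: Cedarfen, Fernhollow, Dunmere, Ironridge, Elkhorn, Juniper
Last habitat: Greywater with 102 animals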